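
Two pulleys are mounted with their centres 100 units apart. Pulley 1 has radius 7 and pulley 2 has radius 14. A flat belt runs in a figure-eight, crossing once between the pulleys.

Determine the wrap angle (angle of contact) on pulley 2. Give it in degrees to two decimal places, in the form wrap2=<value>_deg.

wrap2=204.24_deg

crossed belt: β = asin((r1+r2)/C) = asin(21/100) = 12.1224°
wrap1 = wrap2 = π + 2β = 204.2447°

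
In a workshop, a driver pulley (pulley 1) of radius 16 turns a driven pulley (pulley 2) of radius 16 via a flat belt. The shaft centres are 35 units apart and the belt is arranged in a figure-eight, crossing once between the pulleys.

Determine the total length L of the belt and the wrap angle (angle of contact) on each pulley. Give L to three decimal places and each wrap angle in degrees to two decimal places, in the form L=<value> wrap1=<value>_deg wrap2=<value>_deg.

L=202.725 wrap1=312.21_deg wrap2=312.21_deg

crossed belt: β = asin((r1+r2)/C) = asin(32/35) = 66.1045°
wrap1 = wrap2 = π + 2β = 312.2090°
tangent length = C·cosβ = 14.1774
L = (r1+r2)·wrap + 2·C·cosβ = 32·5.4491 + 2·14.1774 = 202.7253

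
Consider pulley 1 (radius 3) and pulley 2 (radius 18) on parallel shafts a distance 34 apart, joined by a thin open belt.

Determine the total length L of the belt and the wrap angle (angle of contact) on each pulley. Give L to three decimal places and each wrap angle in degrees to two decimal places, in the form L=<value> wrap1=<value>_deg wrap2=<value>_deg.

open belt: β = asin((r2−r1)/C) = asin(15/34) = 26.1790°
wrap1 = π − 2β = 127.6421°
wrap2 = π + 2β = 232.3579°
tangent length = C·cosβ = 30.5123
L = r1·wrap1 + r2·wrap2 + 2·C·cosβ = 3·2.2278 + 18·4.0554 + 2·30.5123 = 140.7053

L=140.705 wrap1=127.64_deg wrap2=232.36_deg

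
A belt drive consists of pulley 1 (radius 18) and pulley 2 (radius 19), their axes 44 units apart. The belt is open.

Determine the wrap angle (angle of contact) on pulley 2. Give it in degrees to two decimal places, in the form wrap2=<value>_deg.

wrap2=182.60_deg

open belt: β = asin((r2−r1)/C) = asin(1/44) = 1.3023°
wrap1 = π − 2β = 177.3954°
wrap2 = π + 2β = 182.6046°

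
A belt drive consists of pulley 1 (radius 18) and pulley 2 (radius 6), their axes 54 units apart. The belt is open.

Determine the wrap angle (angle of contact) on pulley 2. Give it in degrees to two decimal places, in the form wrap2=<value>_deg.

open belt: β = asin((r2−r1)/C) = asin(-12/54) = -12.8396°
wrap1 = π − 2β = 205.6792°
wrap2 = π + 2β = 154.3208°

wrap2=154.32_deg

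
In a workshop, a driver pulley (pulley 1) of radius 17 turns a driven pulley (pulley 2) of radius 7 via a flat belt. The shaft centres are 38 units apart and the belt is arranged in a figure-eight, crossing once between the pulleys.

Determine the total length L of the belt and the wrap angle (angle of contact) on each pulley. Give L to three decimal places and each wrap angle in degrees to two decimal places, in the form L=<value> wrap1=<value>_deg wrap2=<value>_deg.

crossed belt: β = asin((r1+r2)/C) = asin(24/38) = 39.1667°
wrap1 = wrap2 = π + 2β = 258.3334°
tangent length = C·cosβ = 29.4618
L = (r1+r2)·wrap + 2·C·cosβ = 24·4.5088 + 2·29.4618 = 167.1341

L=167.134 wrap1=258.33_deg wrap2=258.33_deg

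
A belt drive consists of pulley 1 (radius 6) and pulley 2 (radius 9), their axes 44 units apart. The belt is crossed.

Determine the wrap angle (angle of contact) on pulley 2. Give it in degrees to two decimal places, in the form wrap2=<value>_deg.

wrap2=219.86_deg

crossed belt: β = asin((r1+r2)/C) = asin(15/44) = 19.9323°
wrap1 = wrap2 = π + 2β = 219.8645°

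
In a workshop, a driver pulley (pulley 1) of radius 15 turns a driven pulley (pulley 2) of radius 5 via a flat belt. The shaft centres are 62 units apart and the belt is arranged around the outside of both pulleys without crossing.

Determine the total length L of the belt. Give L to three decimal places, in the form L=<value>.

open belt: β = asin((r2−r1)/C) = asin(-10/62) = -9.2818°
wrap1 = π − 2β = 198.5636°
wrap2 = π + 2β = 161.4364°
tangent length = C·cosβ = 61.1882
L = r1·wrap1 + r2·wrap2 + 2·C·cosβ = 15·3.4656 + 5·2.8176 + 2·61.1882 = 188.4483

L=188.448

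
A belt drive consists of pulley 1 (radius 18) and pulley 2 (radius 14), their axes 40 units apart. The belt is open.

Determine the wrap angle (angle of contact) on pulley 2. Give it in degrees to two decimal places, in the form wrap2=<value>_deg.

open belt: β = asin((r2−r1)/C) = asin(-4/40) = -5.7392°
wrap1 = π − 2β = 191.4783°
wrap2 = π + 2β = 168.5217°

wrap2=168.52_deg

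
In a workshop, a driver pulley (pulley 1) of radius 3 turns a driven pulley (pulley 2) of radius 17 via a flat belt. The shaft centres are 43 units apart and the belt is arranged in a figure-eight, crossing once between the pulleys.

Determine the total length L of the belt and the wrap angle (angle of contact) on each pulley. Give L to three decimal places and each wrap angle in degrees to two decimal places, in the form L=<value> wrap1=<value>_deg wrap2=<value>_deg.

crossed belt: β = asin((r1+r2)/C) = asin(20/43) = 27.7177°
wrap1 = wrap2 = π + 2β = 235.4355°
tangent length = C·cosβ = 38.0657
L = (r1+r2)·wrap + 2·C·cosβ = 20·4.1091 + 2·38.0657 = 158.3140

L=158.314 wrap1=235.44_deg wrap2=235.44_deg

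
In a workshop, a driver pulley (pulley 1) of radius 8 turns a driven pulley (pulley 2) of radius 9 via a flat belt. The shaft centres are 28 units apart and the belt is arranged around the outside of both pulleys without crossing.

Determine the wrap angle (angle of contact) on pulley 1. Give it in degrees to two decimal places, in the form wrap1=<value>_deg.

wrap1=175.91_deg

open belt: β = asin((r2−r1)/C) = asin(1/28) = 2.0467°
wrap1 = π − 2β = 175.9066°
wrap2 = π + 2β = 184.0934°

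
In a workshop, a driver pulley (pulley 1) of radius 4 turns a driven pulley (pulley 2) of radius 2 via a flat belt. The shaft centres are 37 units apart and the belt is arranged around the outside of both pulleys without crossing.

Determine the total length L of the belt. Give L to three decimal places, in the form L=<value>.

open belt: β = asin((r2−r1)/C) = asin(-2/37) = -3.0986°
wrap1 = π − 2β = 186.1972°
wrap2 = π + 2β = 173.8028°
tangent length = C·cosβ = 36.9459
L = r1·wrap1 + r2·wrap2 + 2·C·cosβ = 4·3.2498 + 2·3.0334 + 2·36.9459 = 92.9577

L=92.958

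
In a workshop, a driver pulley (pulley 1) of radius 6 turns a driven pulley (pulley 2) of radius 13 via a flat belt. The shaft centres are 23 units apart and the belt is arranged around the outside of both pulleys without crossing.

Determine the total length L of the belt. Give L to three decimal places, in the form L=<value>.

open belt: β = asin((r2−r1)/C) = asin(7/23) = 17.7189°
wrap1 = π − 2β = 144.5621°
wrap2 = π + 2β = 215.4379°
tangent length = C·cosβ = 21.9089
L = r1·wrap1 + r2·wrap2 + 2·C·cosβ = 6·2.5231 + 13·3.7601 + 2·21.9089 = 107.8376

L=107.838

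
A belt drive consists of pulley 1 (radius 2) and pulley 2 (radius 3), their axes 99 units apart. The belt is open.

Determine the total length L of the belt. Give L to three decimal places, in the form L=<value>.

L=213.718

open belt: β = asin((r2−r1)/C) = asin(1/99) = 0.5788°
wrap1 = π − 2β = 178.8425°
wrap2 = π + 2β = 181.1575°
tangent length = C·cosβ = 98.9949
L = r1·wrap1 + r2·wrap2 + 2·C·cosβ = 2·3.1214 + 3·3.1618 + 2·98.9949 = 213.7181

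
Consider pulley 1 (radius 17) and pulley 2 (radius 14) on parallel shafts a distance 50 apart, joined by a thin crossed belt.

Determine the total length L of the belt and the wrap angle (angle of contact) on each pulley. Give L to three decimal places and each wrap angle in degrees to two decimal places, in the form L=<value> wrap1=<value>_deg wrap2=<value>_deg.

L=217.312 wrap1=256.63_deg wrap2=256.63_deg

crossed belt: β = asin((r1+r2)/C) = asin(31/50) = 38.3161°
wrap1 = wrap2 = π + 2β = 256.6323°
tangent length = C·cosβ = 39.2301
L = (r1+r2)·wrap + 2·C·cosβ = 31·4.4791 + 2·39.2301 = 217.3116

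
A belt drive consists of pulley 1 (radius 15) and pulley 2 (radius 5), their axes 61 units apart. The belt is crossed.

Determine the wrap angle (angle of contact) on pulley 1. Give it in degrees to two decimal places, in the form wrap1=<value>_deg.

wrap1=218.28_deg

crossed belt: β = asin((r1+r2)/C) = asin(20/61) = 19.1395°
wrap1 = wrap2 = π + 2β = 218.2789°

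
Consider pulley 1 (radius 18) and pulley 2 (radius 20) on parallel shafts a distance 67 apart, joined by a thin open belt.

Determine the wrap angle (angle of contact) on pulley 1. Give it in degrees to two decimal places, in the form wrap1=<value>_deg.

open belt: β = asin((r2−r1)/C) = asin(2/67) = 1.7106°
wrap1 = π − 2β = 176.5788°
wrap2 = π + 2β = 183.4212°

wrap1=176.58_deg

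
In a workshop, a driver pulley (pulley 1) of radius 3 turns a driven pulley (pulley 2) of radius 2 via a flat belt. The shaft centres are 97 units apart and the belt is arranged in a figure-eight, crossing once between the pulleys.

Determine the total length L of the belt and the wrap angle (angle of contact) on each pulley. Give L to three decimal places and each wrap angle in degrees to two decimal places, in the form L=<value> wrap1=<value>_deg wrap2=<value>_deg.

crossed belt: β = asin((r1+r2)/C) = asin(5/97) = 2.9547°
wrap1 = wrap2 = π + 2β = 185.9094°
tangent length = C·cosβ = 96.8710
L = (r1+r2)·wrap + 2·C·cosβ = 5·3.2447 + 2·96.8710 = 209.9658

L=209.966 wrap1=185.91_deg wrap2=185.91_deg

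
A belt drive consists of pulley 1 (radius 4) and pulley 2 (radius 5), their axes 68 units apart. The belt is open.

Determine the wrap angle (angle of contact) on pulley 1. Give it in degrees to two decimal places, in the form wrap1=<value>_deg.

open belt: β = asin((r2−r1)/C) = asin(1/68) = 0.8426°
wrap1 = π − 2β = 178.3148°
wrap2 = π + 2β = 181.6852°

wrap1=178.31_deg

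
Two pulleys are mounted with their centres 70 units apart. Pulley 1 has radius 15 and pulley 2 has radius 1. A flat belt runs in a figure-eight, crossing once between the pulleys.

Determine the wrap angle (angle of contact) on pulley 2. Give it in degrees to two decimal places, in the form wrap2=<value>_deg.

crossed belt: β = asin((r1+r2)/C) = asin(16/70) = 13.2130°
wrap1 = wrap2 = π + 2β = 206.4260°

wrap2=206.43_deg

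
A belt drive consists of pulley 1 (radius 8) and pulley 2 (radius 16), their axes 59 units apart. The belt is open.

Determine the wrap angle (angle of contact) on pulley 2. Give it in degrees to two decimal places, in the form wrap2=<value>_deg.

wrap2=195.59_deg

open belt: β = asin((r2−r1)/C) = asin(8/59) = 7.7929°
wrap1 = π − 2β = 164.4142°
wrap2 = π + 2β = 195.5858°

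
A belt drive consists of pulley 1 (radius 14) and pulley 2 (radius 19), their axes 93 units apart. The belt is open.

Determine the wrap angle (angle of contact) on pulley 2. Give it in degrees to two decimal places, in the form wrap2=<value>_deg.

wrap2=186.16_deg

open belt: β = asin((r2−r1)/C) = asin(5/93) = 3.0819°
wrap1 = π − 2β = 173.8362°
wrap2 = π + 2β = 186.1638°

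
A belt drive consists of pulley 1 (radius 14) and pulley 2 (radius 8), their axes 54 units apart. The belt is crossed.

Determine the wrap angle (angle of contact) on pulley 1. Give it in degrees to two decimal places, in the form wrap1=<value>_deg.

wrap1=228.08_deg

crossed belt: β = asin((r1+r2)/C) = asin(22/54) = 24.0421°
wrap1 = wrap2 = π + 2β = 228.0842°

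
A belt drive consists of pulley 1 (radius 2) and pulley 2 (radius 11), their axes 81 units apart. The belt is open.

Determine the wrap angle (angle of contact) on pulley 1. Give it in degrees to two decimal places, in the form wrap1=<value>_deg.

wrap1=167.24_deg

open belt: β = asin((r2−r1)/C) = asin(9/81) = 6.3794°
wrap1 = π − 2β = 167.2413°
wrap2 = π + 2β = 192.7587°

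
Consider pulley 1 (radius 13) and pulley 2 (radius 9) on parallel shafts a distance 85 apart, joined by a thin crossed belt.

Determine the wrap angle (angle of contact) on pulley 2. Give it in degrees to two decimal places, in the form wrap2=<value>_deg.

crossed belt: β = asin((r1+r2)/C) = asin(22/85) = 15.0003°
wrap1 = wrap2 = π + 2β = 210.0005°

wrap2=210.00_deg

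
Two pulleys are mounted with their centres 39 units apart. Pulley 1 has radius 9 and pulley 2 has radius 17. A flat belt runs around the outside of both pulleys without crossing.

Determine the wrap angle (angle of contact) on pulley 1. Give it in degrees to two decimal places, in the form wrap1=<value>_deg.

wrap1=156.33_deg

open belt: β = asin((r2−r1)/C) = asin(8/39) = 11.8370°
wrap1 = π − 2β = 156.3260°
wrap2 = π + 2β = 203.6740°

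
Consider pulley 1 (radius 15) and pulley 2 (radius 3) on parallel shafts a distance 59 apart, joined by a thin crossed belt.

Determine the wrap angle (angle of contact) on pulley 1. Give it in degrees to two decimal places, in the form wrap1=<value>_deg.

crossed belt: β = asin((r1+r2)/C) = asin(18/59) = 17.7633°
wrap1 = wrap2 = π + 2β = 215.5265°

wrap1=215.53_deg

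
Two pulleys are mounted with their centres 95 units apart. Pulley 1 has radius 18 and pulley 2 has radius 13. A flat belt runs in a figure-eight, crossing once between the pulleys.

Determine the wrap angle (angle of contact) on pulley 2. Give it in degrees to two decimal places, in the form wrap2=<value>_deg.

wrap2=218.09_deg

crossed belt: β = asin((r1+r2)/C) = asin(31/95) = 19.0453°
wrap1 = wrap2 = π + 2β = 218.0906°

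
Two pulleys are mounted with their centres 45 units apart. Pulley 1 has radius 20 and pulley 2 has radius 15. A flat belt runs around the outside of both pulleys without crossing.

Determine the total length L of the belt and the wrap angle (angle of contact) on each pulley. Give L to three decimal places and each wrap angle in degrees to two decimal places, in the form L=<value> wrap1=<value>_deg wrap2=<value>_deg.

open belt: β = asin((r2−r1)/C) = asin(-5/45) = -6.3794°
wrap1 = π − 2β = 192.7587°
wrap2 = π + 2β = 167.2413°
tangent length = C·cosβ = 44.7214
L = r1·wrap1 + r2·wrap2 + 2·C·cosβ = 20·3.3643 + 15·2.9189 + 2·44.7214 = 200.5119

L=200.512 wrap1=192.76_deg wrap2=167.24_deg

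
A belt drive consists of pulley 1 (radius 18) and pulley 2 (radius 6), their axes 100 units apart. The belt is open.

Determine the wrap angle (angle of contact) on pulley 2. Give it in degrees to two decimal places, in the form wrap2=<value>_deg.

wrap2=166.22_deg

open belt: β = asin((r2−r1)/C) = asin(-12/100) = -6.8921°
wrap1 = π − 2β = 193.7842°
wrap2 = π + 2β = 166.2158°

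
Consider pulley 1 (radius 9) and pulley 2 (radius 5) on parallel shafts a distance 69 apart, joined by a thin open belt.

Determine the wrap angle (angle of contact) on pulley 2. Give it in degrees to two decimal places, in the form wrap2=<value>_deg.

open belt: β = asin((r2−r1)/C) = asin(-4/69) = -3.3234°
wrap1 = π − 2β = 186.6467°
wrap2 = π + 2β = 173.3533°

wrap2=173.35_deg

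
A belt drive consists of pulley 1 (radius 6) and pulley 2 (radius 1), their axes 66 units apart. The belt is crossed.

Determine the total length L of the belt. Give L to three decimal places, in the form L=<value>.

L=154.734

crossed belt: β = asin((r1+r2)/C) = asin(7/66) = 6.0883°
wrap1 = wrap2 = π + 2β = 192.1766°
tangent length = C·cosβ = 65.6277
L = (r1+r2)·wrap + 2·C·cosβ = 7·3.3541 + 2·65.6277 = 154.7343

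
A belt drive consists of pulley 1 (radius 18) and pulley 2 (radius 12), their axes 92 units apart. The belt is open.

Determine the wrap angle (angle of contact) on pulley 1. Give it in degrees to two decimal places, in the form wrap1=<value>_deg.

open belt: β = asin((r2−r1)/C) = asin(-6/92) = -3.7393°
wrap1 = π − 2β = 187.4787°
wrap2 = π + 2β = 172.5213°

wrap1=187.48_deg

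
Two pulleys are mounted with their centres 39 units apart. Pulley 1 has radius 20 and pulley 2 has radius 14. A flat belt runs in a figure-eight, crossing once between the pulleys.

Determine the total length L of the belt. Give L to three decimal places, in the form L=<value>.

L=217.026

crossed belt: β = asin((r1+r2)/C) = asin(34/39) = 60.6679°
wrap1 = wrap2 = π + 2β = 301.3358°
tangent length = C·cosβ = 19.1050
L = (r1+r2)·wrap + 2·C·cosβ = 34·5.2593 + 2·19.1050 = 217.0262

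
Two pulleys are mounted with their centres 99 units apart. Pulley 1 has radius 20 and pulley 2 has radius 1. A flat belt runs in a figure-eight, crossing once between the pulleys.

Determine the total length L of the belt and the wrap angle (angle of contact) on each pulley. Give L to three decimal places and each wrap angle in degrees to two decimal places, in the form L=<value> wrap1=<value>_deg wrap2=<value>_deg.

crossed belt: β = asin((r1+r2)/C) = asin(21/99) = 12.2467°
wrap1 = wrap2 = π + 2β = 204.4934°
tangent length = C·cosβ = 96.7471
L = (r1+r2)·wrap + 2·C·cosβ = 21·3.5691 + 2·96.7471 = 268.4449

L=268.445 wrap1=204.49_deg wrap2=204.49_deg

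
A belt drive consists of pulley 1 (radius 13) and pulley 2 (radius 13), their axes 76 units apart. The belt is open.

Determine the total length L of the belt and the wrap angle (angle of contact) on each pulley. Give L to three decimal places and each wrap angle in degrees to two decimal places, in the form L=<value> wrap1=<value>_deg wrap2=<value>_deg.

L=233.681 wrap1=180.00_deg wrap2=180.00_deg

open belt: β = asin((r2−r1)/C) = asin(0/76) = 0.0000°
wrap1 = π − 2β = 180.0000°
wrap2 = π + 2β = 180.0000°
tangent length = C·cosβ = 76.0000
L = r1·wrap1 + r2·wrap2 + 2·C·cosβ = 13·3.1416 + 13·3.1416 + 2·76.0000 = 233.6814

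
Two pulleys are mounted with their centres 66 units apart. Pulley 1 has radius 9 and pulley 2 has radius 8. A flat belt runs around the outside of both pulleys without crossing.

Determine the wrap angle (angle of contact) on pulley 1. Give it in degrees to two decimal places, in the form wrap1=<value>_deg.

wrap1=181.74_deg

open belt: β = asin((r2−r1)/C) = asin(-1/66) = -0.8682°
wrap1 = π − 2β = 181.7363°
wrap2 = π + 2β = 178.2637°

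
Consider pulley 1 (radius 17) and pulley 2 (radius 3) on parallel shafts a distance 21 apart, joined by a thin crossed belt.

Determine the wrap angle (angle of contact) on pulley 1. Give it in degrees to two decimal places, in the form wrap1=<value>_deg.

wrap1=324.49_deg

crossed belt: β = asin((r1+r2)/C) = asin(20/21) = 72.2472°
wrap1 = wrap2 = π + 2β = 324.4944°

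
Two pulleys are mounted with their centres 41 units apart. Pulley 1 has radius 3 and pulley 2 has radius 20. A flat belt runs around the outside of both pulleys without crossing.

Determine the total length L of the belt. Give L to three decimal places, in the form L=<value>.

L=161.412

open belt: β = asin((r2−r1)/C) = asin(17/41) = 24.4963°
wrap1 = π − 2β = 131.0074°
wrap2 = π + 2β = 228.9926°
tangent length = C·cosβ = 37.3095
L = r1·wrap1 + r2·wrap2 + 2·C·cosβ = 3·2.2865 + 20·3.9967 + 2·37.3095 = 161.4120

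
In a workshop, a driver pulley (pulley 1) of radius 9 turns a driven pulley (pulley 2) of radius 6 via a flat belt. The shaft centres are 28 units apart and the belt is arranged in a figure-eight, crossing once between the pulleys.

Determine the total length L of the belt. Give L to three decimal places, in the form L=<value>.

L=111.371

crossed belt: β = asin((r1+r2)/C) = asin(15/28) = 32.3924°
wrap1 = wrap2 = π + 2β = 244.7847°
tangent length = C·cosβ = 23.6432
L = (r1+r2)·wrap + 2·C·cosβ = 15·4.2723 + 2·23.6432 = 111.3709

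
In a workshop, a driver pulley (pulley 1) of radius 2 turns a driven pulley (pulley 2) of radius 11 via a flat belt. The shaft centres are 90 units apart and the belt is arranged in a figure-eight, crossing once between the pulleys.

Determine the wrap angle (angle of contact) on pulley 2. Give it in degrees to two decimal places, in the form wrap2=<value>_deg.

crossed belt: β = asin((r1+r2)/C) = asin(13/90) = 8.3051°
wrap1 = wrap2 = π + 2β = 196.6102°

wrap2=196.61_deg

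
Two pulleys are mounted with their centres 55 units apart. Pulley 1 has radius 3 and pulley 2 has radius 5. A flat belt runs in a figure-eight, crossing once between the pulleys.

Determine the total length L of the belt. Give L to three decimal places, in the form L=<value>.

L=136.298

crossed belt: β = asin((r1+r2)/C) = asin(8/55) = 8.3636°
wrap1 = wrap2 = π + 2β = 196.7272°
tangent length = C·cosβ = 54.4151
L = (r1+r2)·wrap + 2·C·cosβ = 8·3.4335 + 2·54.4151 = 136.2984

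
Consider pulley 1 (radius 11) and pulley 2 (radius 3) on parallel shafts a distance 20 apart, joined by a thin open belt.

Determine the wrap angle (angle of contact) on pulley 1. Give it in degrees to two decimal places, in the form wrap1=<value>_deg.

wrap1=227.16_deg

open belt: β = asin((r2−r1)/C) = asin(-8/20) = -23.5782°
wrap1 = π − 2β = 227.1564°
wrap2 = π + 2β = 132.8436°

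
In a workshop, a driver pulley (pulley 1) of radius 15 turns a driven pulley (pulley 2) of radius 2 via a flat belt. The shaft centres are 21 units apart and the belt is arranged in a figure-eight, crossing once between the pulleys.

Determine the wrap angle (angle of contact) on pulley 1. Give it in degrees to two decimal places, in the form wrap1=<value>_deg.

wrap1=288.10_deg

crossed belt: β = asin((r1+r2)/C) = asin(17/21) = 54.0494°
wrap1 = wrap2 = π + 2β = 288.0989°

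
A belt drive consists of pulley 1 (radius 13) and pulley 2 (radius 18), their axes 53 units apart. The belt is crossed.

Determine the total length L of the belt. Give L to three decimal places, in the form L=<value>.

L=222.101

crossed belt: β = asin((r1+r2)/C) = asin(31/53) = 35.7963°
wrap1 = wrap2 = π + 2β = 251.5927°
tangent length = C·cosβ = 42.9884
L = (r1+r2)·wrap + 2·C·cosβ = 31·4.3911 + 2·42.9884 = 222.1015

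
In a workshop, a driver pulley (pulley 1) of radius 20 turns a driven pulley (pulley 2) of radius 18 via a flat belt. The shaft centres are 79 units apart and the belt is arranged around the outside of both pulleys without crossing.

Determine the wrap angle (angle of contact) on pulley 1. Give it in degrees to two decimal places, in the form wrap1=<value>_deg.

open belt: β = asin((r2−r1)/C) = asin(-2/79) = -1.4507°
wrap1 = π − 2β = 182.9014°
wrap2 = π + 2β = 177.0986°

wrap1=182.90_deg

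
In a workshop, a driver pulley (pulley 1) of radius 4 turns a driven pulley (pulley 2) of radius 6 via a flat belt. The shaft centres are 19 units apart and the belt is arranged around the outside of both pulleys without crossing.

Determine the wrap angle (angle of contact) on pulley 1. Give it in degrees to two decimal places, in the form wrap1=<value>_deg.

wrap1=167.92_deg

open belt: β = asin((r2−r1)/C) = asin(2/19) = 6.0423°
wrap1 = π − 2β = 167.9153°
wrap2 = π + 2β = 192.0847°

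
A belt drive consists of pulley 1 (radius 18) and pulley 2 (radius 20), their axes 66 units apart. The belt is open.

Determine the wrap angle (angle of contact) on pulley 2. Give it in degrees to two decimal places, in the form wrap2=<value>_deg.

open belt: β = asin((r2−r1)/C) = asin(2/66) = 1.7365°
wrap1 = π − 2β = 176.5270°
wrap2 = π + 2β = 183.4730°

wrap2=183.47_deg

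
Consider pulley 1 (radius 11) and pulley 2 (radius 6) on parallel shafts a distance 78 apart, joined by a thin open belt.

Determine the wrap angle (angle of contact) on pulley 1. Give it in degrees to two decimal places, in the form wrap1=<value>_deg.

open belt: β = asin((r2−r1)/C) = asin(-5/78) = -3.6753°
wrap1 = π − 2β = 187.3507°
wrap2 = π + 2β = 172.6493°

wrap1=187.35_deg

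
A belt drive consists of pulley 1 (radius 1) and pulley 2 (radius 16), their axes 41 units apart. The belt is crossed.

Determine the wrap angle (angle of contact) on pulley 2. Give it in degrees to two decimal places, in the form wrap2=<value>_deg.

crossed belt: β = asin((r1+r2)/C) = asin(17/41) = 24.4963°
wrap1 = wrap2 = π + 2β = 228.9926°

wrap2=228.99_deg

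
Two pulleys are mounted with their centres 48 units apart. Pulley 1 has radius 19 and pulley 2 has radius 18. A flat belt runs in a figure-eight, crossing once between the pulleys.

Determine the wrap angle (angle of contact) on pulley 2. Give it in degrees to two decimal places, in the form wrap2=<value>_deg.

wrap2=280.86_deg

crossed belt: β = asin((r1+r2)/C) = asin(37/48) = 50.4288°
wrap1 = wrap2 = π + 2β = 280.8576°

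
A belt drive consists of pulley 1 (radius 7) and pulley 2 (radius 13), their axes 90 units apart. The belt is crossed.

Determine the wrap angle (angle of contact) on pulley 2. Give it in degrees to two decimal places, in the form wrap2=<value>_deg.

crossed belt: β = asin((r1+r2)/C) = asin(20/90) = 12.8396°
wrap1 = wrap2 = π + 2β = 205.6792°

wrap2=205.68_deg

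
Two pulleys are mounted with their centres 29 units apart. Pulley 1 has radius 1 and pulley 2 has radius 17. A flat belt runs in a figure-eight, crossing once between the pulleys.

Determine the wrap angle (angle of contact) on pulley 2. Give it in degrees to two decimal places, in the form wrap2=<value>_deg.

wrap2=256.73_deg

crossed belt: β = asin((r1+r2)/C) = asin(18/29) = 38.3665°
wrap1 = wrap2 = π + 2β = 256.7330°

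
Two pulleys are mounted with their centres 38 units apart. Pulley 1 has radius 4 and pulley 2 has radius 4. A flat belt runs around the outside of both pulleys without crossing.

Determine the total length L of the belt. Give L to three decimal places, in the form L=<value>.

L=101.133

open belt: β = asin((r2−r1)/C) = asin(0/38) = 0.0000°
wrap1 = π − 2β = 180.0000°
wrap2 = π + 2β = 180.0000°
tangent length = C·cosβ = 38.0000
L = r1·wrap1 + r2·wrap2 + 2·C·cosβ = 4·3.1416 + 4·3.1416 + 2·38.0000 = 101.1327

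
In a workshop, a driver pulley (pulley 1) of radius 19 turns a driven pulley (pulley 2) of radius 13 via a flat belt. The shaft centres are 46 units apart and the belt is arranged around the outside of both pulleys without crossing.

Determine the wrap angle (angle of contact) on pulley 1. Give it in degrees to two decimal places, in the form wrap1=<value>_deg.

wrap1=194.99_deg

open belt: β = asin((r2−r1)/C) = asin(-6/46) = -7.4947°
wrap1 = π − 2β = 194.9894°
wrap2 = π + 2β = 165.0106°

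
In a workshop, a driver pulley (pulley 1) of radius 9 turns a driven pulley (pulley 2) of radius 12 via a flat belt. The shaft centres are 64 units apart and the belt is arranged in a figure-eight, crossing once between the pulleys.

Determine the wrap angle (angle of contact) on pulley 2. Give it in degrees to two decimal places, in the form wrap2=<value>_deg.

wrap2=218.31_deg

crossed belt: β = asin((r1+r2)/C) = asin(21/64) = 19.1550°
wrap1 = wrap2 = π + 2β = 218.3100°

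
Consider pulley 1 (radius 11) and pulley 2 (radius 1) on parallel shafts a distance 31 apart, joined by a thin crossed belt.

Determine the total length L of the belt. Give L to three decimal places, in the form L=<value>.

L=104.405

crossed belt: β = asin((r1+r2)/C) = asin(12/31) = 22.7740°
wrap1 = wrap2 = π + 2β = 225.5479°
tangent length = C·cosβ = 28.5832
L = (r1+r2)·wrap + 2·C·cosβ = 12·3.9366 + 2·28.5832 = 104.4051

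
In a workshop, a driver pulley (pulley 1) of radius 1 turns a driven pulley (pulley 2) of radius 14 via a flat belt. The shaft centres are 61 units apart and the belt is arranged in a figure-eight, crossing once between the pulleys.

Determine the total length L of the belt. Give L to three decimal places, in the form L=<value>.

L=172.831

crossed belt: β = asin((r1+r2)/C) = asin(15/61) = 14.2351°
wrap1 = wrap2 = π + 2β = 208.4702°
tangent length = C·cosβ = 59.1270
L = (r1+r2)·wrap + 2·C·cosβ = 15·3.6385 + 2·59.1270 = 172.8313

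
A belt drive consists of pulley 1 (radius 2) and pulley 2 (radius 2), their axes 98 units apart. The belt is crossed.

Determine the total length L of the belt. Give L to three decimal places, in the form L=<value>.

L=208.730

crossed belt: β = asin((r1+r2)/C) = asin(4/98) = 2.3393°
wrap1 = wrap2 = π + 2β = 184.6785°
tangent length = C·cosβ = 97.9183
L = (r1+r2)·wrap + 2·C·cosβ = 4·3.2232 + 2·97.9183 = 208.7297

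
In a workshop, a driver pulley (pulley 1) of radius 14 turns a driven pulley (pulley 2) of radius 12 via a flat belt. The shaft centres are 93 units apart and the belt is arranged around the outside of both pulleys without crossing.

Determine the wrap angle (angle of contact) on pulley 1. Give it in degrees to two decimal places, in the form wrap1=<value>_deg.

open belt: β = asin((r2−r1)/C) = asin(-2/93) = -1.2323°
wrap1 = π − 2β = 182.4645°
wrap2 = π + 2β = 177.5355°

wrap1=182.46_deg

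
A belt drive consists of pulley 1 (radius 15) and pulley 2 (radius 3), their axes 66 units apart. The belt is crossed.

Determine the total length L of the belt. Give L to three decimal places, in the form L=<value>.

crossed belt: β = asin((r1+r2)/C) = asin(18/66) = 15.8266°
wrap1 = wrap2 = π + 2β = 211.6532°
tangent length = C·cosβ = 63.4980
L = (r1+r2)·wrap + 2·C·cosβ = 18·3.6940 + 2·63.4980 = 193.4889

L=193.489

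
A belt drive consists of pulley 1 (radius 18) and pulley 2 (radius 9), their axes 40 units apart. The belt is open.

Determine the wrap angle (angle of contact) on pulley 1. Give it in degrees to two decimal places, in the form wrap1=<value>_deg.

wrap1=206.01_deg

open belt: β = asin((r2−r1)/C) = asin(-9/40) = -13.0029°
wrap1 = π − 2β = 206.0058°
wrap2 = π + 2β = 153.9942°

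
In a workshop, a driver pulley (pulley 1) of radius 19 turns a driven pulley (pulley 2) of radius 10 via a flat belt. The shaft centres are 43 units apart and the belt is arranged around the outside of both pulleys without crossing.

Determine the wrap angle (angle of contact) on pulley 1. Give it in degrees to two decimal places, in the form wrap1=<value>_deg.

open belt: β = asin((r2−r1)/C) = asin(-9/43) = -12.0815°
wrap1 = π − 2β = 204.1629°
wrap2 = π + 2β = 155.8371°

wrap1=204.16_deg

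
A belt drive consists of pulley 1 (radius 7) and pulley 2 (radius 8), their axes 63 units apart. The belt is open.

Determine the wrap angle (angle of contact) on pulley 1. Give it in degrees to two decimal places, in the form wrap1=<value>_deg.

open belt: β = asin((r2−r1)/C) = asin(1/63) = 0.9095°
wrap1 = π − 2β = 178.1810°
wrap2 = π + 2β = 181.8190°

wrap1=178.18_deg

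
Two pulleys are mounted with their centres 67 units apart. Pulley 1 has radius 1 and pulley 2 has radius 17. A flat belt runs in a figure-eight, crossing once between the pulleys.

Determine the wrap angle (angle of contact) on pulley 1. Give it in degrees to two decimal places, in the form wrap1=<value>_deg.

crossed belt: β = asin((r1+r2)/C) = asin(18/67) = 15.5843°
wrap1 = wrap2 = π + 2β = 211.1687°

wrap1=211.17_deg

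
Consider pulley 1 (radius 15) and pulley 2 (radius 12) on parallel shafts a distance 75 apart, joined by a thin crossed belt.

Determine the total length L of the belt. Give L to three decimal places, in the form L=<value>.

crossed belt: β = asin((r1+r2)/C) = asin(27/75) = 21.1002°
wrap1 = wrap2 = π + 2β = 222.2004°
tangent length = C·cosβ = 69.9714
L = (r1+r2)·wrap + 2·C·cosβ = 27·3.8781 + 2·69.9714 = 244.6523

L=244.652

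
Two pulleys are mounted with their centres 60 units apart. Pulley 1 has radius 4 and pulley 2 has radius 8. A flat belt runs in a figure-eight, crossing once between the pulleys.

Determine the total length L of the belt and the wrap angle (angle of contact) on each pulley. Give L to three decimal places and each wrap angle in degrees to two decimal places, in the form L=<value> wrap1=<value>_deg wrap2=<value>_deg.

L=160.107 wrap1=203.07_deg wrap2=203.07_deg

crossed belt: β = asin((r1+r2)/C) = asin(12/60) = 11.5370°
wrap1 = wrap2 = π + 2β = 203.0739°
tangent length = C·cosβ = 58.7878
L = (r1+r2)·wrap + 2·C·cosβ = 12·3.5443 + 2·58.7878 = 160.1072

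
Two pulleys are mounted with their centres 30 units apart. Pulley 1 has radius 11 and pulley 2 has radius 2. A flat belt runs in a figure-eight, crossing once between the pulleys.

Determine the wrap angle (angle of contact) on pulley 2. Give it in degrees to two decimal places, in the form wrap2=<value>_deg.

crossed belt: β = asin((r1+r2)/C) = asin(13/30) = 25.6793°
wrap1 = wrap2 = π + 2β = 231.3586°

wrap2=231.36_deg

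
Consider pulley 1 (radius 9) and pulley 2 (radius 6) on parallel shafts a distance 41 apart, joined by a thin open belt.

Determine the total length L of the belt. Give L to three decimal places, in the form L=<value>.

open belt: β = asin((r2−r1)/C) = asin(-3/41) = -4.1961°
wrap1 = π − 2β = 188.3922°
wrap2 = π + 2β = 171.6078°
tangent length = C·cosβ = 40.8901
L = r1·wrap1 + r2·wrap2 + 2·C·cosβ = 9·3.2881 + 6·2.9951 + 2·40.8901 = 129.3435

L=129.344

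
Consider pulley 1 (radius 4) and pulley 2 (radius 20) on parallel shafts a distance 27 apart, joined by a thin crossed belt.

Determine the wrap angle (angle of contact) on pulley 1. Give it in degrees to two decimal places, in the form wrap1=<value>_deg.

crossed belt: β = asin((r1+r2)/C) = asin(24/27) = 62.7340°
wrap1 = wrap2 = π + 2β = 305.4679°

wrap1=305.47_deg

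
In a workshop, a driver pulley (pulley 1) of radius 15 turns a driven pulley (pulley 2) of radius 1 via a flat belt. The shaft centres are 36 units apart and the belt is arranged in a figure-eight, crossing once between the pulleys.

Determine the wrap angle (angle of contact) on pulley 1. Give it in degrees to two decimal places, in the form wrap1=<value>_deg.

wrap1=232.78_deg

crossed belt: β = asin((r1+r2)/C) = asin(16/36) = 26.3878°
wrap1 = wrap2 = π + 2β = 232.7756°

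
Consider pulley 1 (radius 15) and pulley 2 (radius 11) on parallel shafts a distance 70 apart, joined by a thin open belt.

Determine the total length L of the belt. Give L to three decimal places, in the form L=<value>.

open belt: β = asin((r2−r1)/C) = asin(-4/70) = -3.2758°
wrap1 = π − 2β = 186.5517°
wrap2 = π + 2β = 173.4483°
tangent length = C·cosβ = 69.8856
L = r1·wrap1 + r2·wrap2 + 2·C·cosβ = 15·3.2559 + 11·3.0272 + 2·69.8856 = 221.9100

L=221.910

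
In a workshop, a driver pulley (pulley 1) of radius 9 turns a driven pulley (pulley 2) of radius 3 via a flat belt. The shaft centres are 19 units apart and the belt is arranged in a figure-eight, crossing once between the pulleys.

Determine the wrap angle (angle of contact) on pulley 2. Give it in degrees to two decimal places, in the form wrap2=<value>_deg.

crossed belt: β = asin((r1+r2)/C) = asin(12/19) = 39.1667°
wrap1 = wrap2 = π + 2β = 258.3334°

wrap2=258.33_deg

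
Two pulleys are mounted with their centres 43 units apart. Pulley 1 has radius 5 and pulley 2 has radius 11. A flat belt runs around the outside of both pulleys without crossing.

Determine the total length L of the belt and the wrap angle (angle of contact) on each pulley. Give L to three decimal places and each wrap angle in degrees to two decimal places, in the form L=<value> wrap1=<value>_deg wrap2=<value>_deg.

L=137.104 wrap1=163.96_deg wrap2=196.04_deg

open belt: β = asin((r2−r1)/C) = asin(6/43) = 8.0209°
wrap1 = π − 2β = 163.9581°
wrap2 = π + 2β = 196.0419°
tangent length = C·cosβ = 42.5793
L = r1·wrap1 + r2·wrap2 + 2·C·cosβ = 5·2.8616 + 11·3.4216 + 2·42.5793 = 137.1041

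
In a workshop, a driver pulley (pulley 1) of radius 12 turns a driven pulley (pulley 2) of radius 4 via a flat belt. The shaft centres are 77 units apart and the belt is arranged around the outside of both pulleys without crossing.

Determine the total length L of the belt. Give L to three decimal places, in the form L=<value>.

L=205.097

open belt: β = asin((r2−r1)/C) = asin(-8/77) = -5.9636°
wrap1 = π − 2β = 191.9271°
wrap2 = π + 2β = 168.0729°
tangent length = C·cosβ = 76.5833
L = r1·wrap1 + r2·wrap2 + 2·C·cosβ = 12·3.3498 + 4·2.9334 + 2·76.5833 = 205.0974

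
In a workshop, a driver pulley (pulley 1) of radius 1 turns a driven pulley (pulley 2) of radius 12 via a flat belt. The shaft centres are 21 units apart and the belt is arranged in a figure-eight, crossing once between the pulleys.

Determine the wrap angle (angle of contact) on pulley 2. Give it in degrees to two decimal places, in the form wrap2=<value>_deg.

wrap2=256.49_deg

crossed belt: β = asin((r1+r2)/C) = asin(13/21) = 38.2466°
wrap1 = wrap2 = π + 2β = 256.4932°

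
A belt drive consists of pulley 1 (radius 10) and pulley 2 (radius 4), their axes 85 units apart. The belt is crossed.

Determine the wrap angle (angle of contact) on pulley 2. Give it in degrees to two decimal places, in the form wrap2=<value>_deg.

crossed belt: β = asin((r1+r2)/C) = asin(14/85) = 9.4801°
wrap1 = wrap2 = π + 2β = 198.9603°

wrap2=198.96_deg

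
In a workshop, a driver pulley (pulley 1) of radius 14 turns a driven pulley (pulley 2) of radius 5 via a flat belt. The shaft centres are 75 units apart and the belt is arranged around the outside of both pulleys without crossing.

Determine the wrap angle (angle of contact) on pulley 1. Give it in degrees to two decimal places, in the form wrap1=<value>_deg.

wrap1=193.78_deg

open belt: β = asin((r2−r1)/C) = asin(-9/75) = -6.8921°
wrap1 = π − 2β = 193.7842°
wrap2 = π + 2β = 166.2158°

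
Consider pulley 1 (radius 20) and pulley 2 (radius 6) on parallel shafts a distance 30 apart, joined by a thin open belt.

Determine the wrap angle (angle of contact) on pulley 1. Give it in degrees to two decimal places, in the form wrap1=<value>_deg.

wrap1=235.64_deg

open belt: β = asin((r2−r1)/C) = asin(-14/30) = -27.8181°
wrap1 = π − 2β = 235.6363°
wrap2 = π + 2β = 124.3637°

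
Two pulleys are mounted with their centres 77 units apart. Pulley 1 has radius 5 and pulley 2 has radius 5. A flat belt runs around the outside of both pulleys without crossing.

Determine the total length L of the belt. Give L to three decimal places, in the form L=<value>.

L=185.416

open belt: β = asin((r2−r1)/C) = asin(0/77) = 0.0000°
wrap1 = π − 2β = 180.0000°
wrap2 = π + 2β = 180.0000°
tangent length = C·cosβ = 77.0000
L = r1·wrap1 + r2·wrap2 + 2·C·cosβ = 5·3.1416 + 5·3.1416 + 2·77.0000 = 185.4159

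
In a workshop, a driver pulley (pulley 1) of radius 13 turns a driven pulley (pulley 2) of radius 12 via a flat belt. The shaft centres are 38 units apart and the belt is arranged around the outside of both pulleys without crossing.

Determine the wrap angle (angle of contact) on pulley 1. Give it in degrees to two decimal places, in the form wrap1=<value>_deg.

wrap1=183.02_deg

open belt: β = asin((r2−r1)/C) = asin(-1/38) = -1.5080°
wrap1 = π − 2β = 183.0159°
wrap2 = π + 2β = 176.9841°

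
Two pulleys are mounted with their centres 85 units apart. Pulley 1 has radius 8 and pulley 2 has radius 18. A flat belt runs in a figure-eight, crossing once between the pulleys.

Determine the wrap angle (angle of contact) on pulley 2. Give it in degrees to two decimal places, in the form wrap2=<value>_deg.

crossed belt: β = asin((r1+r2)/C) = asin(26/85) = 17.8113°
wrap1 = wrap2 = π + 2β = 215.6225°

wrap2=215.62_deg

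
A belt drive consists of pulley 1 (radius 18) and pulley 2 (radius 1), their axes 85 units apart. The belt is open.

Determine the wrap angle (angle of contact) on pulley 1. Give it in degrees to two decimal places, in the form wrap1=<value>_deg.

open belt: β = asin((r2−r1)/C) = asin(-17/85) = -11.5370°
wrap1 = π − 2β = 203.0739°
wrap2 = π + 2β = 156.9261°

wrap1=203.07_deg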